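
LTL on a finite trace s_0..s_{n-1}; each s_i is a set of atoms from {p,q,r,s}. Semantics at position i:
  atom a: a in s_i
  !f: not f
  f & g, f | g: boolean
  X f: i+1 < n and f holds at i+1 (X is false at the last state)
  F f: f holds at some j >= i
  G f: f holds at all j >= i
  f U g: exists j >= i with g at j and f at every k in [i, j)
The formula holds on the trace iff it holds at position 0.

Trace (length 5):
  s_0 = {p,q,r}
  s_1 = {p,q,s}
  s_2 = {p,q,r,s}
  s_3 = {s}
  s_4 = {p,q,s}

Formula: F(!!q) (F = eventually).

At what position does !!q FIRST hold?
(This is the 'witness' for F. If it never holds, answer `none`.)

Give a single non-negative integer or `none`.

s_0={p,q,r}: !!q=True !q=False q=True
s_1={p,q,s}: !!q=True !q=False q=True
s_2={p,q,r,s}: !!q=True !q=False q=True
s_3={s}: !!q=False !q=True q=False
s_4={p,q,s}: !!q=True !q=False q=True
F(!!q) holds; first witness at position 0.

Answer: 0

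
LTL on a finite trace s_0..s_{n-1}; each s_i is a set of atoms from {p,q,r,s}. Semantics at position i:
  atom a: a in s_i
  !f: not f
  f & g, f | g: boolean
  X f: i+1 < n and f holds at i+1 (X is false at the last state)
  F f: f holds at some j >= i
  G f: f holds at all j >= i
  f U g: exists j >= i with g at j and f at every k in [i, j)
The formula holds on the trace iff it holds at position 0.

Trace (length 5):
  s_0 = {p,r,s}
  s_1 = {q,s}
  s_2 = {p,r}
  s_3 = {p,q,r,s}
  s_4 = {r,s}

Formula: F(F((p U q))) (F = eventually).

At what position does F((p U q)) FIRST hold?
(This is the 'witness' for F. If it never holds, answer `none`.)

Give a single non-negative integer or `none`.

s_0={p,r,s}: F((p U q))=True (p U q)=True p=True q=False
s_1={q,s}: F((p U q))=True (p U q)=True p=False q=True
s_2={p,r}: F((p U q))=True (p U q)=True p=True q=False
s_3={p,q,r,s}: F((p U q))=True (p U q)=True p=True q=True
s_4={r,s}: F((p U q))=False (p U q)=False p=False q=False
F(F((p U q))) holds; first witness at position 0.

Answer: 0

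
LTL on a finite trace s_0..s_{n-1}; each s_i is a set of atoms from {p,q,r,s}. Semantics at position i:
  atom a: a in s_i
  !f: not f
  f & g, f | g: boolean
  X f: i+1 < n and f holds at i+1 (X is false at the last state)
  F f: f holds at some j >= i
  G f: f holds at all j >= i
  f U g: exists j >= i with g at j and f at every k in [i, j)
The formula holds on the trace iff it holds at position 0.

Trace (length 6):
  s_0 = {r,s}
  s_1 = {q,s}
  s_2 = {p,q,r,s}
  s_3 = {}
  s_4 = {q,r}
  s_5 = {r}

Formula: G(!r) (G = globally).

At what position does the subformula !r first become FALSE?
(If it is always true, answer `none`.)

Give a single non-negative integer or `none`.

s_0={r,s}: !r=False r=True
s_1={q,s}: !r=True r=False
s_2={p,q,r,s}: !r=False r=True
s_3={}: !r=True r=False
s_4={q,r}: !r=False r=True
s_5={r}: !r=False r=True
G(!r) holds globally = False
First violation at position 0.

Answer: 0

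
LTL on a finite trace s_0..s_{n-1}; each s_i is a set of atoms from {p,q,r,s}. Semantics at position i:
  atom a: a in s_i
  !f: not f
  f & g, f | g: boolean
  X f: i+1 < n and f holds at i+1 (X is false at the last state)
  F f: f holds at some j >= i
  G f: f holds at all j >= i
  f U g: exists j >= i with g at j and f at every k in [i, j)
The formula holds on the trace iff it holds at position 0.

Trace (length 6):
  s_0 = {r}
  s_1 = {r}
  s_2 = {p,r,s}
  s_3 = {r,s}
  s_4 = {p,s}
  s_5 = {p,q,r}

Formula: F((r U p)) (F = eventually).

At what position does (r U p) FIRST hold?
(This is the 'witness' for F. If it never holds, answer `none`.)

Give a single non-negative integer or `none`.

s_0={r}: (r U p)=True r=True p=False
s_1={r}: (r U p)=True r=True p=False
s_2={p,r,s}: (r U p)=True r=True p=True
s_3={r,s}: (r U p)=True r=True p=False
s_4={p,s}: (r U p)=True r=False p=True
s_5={p,q,r}: (r U p)=True r=True p=True
F((r U p)) holds; first witness at position 0.

Answer: 0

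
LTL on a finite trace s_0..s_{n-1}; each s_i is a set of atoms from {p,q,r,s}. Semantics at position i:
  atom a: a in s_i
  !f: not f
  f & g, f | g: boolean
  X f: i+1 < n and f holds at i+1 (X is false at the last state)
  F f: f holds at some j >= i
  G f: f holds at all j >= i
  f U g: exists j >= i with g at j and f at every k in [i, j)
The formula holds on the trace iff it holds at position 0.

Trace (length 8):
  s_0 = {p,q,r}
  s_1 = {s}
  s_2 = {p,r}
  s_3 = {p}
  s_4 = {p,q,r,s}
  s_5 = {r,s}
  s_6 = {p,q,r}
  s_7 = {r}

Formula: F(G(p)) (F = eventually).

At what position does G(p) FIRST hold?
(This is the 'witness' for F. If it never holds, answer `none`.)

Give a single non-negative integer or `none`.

Answer: none

Derivation:
s_0={p,q,r}: G(p)=False p=True
s_1={s}: G(p)=False p=False
s_2={p,r}: G(p)=False p=True
s_3={p}: G(p)=False p=True
s_4={p,q,r,s}: G(p)=False p=True
s_5={r,s}: G(p)=False p=False
s_6={p,q,r}: G(p)=False p=True
s_7={r}: G(p)=False p=False
F(G(p)) does not hold (no witness exists).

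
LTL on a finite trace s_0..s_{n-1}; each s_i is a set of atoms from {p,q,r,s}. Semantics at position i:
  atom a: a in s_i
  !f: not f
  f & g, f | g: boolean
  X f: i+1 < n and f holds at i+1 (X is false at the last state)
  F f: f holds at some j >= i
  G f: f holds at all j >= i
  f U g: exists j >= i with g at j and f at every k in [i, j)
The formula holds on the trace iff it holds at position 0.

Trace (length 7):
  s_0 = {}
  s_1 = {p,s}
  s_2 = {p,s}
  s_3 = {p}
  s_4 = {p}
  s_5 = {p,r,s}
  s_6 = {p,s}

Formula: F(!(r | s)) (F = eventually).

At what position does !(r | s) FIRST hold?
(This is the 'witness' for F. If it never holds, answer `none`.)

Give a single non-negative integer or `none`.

s_0={}: !(r | s)=True (r | s)=False r=False s=False
s_1={p,s}: !(r | s)=False (r | s)=True r=False s=True
s_2={p,s}: !(r | s)=False (r | s)=True r=False s=True
s_3={p}: !(r | s)=True (r | s)=False r=False s=False
s_4={p}: !(r | s)=True (r | s)=False r=False s=False
s_5={p,r,s}: !(r | s)=False (r | s)=True r=True s=True
s_6={p,s}: !(r | s)=False (r | s)=True r=False s=True
F(!(r | s)) holds; first witness at position 0.

Answer: 0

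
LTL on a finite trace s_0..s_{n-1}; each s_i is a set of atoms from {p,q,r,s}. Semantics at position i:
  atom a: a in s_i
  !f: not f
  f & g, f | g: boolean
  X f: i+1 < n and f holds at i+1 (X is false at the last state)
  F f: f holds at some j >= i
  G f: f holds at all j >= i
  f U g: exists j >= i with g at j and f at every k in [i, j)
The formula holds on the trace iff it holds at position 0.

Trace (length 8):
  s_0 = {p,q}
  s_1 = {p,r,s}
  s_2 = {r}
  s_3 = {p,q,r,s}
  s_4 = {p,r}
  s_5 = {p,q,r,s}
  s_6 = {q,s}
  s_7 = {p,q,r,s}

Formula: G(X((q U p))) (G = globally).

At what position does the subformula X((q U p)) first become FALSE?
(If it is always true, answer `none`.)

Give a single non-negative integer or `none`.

s_0={p,q}: X((q U p))=True (q U p)=True q=True p=True
s_1={p,r,s}: X((q U p))=False (q U p)=True q=False p=True
s_2={r}: X((q U p))=True (q U p)=False q=False p=False
s_3={p,q,r,s}: X((q U p))=True (q U p)=True q=True p=True
s_4={p,r}: X((q U p))=True (q U p)=True q=False p=True
s_5={p,q,r,s}: X((q U p))=True (q U p)=True q=True p=True
s_6={q,s}: X((q U p))=True (q U p)=True q=True p=False
s_7={p,q,r,s}: X((q U p))=False (q U p)=True q=True p=True
G(X((q U p))) holds globally = False
First violation at position 1.

Answer: 1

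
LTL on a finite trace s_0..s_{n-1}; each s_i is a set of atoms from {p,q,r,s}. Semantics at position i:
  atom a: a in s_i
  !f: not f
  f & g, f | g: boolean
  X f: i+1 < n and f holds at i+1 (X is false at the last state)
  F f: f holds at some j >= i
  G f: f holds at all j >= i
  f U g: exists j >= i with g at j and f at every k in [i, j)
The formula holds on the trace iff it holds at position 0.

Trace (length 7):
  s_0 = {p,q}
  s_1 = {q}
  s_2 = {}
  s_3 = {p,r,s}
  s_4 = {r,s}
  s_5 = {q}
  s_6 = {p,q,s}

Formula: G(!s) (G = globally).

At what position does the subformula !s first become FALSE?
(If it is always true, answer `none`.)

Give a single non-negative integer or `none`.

s_0={p,q}: !s=True s=False
s_1={q}: !s=True s=False
s_2={}: !s=True s=False
s_3={p,r,s}: !s=False s=True
s_4={r,s}: !s=False s=True
s_5={q}: !s=True s=False
s_6={p,q,s}: !s=False s=True
G(!s) holds globally = False
First violation at position 3.

Answer: 3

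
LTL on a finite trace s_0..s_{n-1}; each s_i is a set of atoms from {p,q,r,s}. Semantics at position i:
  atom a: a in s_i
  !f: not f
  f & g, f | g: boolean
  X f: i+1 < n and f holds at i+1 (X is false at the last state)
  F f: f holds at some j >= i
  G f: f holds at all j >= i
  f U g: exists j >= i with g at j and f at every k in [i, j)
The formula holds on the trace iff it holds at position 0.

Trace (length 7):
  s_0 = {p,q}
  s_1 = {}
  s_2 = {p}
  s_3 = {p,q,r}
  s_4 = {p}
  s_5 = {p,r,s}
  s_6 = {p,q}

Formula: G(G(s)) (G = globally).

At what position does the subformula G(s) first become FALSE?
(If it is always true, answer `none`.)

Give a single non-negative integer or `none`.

s_0={p,q}: G(s)=False s=False
s_1={}: G(s)=False s=False
s_2={p}: G(s)=False s=False
s_3={p,q,r}: G(s)=False s=False
s_4={p}: G(s)=False s=False
s_5={p,r,s}: G(s)=False s=True
s_6={p,q}: G(s)=False s=False
G(G(s)) holds globally = False
First violation at position 0.

Answer: 0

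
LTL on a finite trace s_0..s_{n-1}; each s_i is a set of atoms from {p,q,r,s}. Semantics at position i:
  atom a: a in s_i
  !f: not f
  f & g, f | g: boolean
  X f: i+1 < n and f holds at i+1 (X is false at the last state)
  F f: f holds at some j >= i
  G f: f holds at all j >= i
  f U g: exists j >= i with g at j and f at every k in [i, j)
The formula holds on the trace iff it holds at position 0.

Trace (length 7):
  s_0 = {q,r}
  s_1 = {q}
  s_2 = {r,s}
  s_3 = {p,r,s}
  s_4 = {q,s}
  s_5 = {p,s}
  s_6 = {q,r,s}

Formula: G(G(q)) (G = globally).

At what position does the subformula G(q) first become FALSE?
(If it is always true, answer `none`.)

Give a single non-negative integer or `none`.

Answer: 0

Derivation:
s_0={q,r}: G(q)=False q=True
s_1={q}: G(q)=False q=True
s_2={r,s}: G(q)=False q=False
s_3={p,r,s}: G(q)=False q=False
s_4={q,s}: G(q)=False q=True
s_5={p,s}: G(q)=False q=False
s_6={q,r,s}: G(q)=True q=True
G(G(q)) holds globally = False
First violation at position 0.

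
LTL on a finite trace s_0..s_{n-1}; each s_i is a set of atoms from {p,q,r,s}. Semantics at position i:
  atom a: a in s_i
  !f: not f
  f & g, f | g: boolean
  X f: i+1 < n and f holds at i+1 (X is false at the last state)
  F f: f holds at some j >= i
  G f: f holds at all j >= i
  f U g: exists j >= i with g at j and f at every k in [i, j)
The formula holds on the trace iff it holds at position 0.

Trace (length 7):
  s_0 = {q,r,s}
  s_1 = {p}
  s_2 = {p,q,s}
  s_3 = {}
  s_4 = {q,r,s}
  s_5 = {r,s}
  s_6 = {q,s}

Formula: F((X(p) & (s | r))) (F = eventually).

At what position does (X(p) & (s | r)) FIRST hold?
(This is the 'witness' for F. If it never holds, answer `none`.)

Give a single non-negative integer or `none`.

Answer: 0

Derivation:
s_0={q,r,s}: (X(p) & (s | r))=True X(p)=True p=False (s | r)=True s=True r=True
s_1={p}: (X(p) & (s | r))=False X(p)=True p=True (s | r)=False s=False r=False
s_2={p,q,s}: (X(p) & (s | r))=False X(p)=False p=True (s | r)=True s=True r=False
s_3={}: (X(p) & (s | r))=False X(p)=False p=False (s | r)=False s=False r=False
s_4={q,r,s}: (X(p) & (s | r))=False X(p)=False p=False (s | r)=True s=True r=True
s_5={r,s}: (X(p) & (s | r))=False X(p)=False p=False (s | r)=True s=True r=True
s_6={q,s}: (X(p) & (s | r))=False X(p)=False p=False (s | r)=True s=True r=False
F((X(p) & (s | r))) holds; first witness at position 0.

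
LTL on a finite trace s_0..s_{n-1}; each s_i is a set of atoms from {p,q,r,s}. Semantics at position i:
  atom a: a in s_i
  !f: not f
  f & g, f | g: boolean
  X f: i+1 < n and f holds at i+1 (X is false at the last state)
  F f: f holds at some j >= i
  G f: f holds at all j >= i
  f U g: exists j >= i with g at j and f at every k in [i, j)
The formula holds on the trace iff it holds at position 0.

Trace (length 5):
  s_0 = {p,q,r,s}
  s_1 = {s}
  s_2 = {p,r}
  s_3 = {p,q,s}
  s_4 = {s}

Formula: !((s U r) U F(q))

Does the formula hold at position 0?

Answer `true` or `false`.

s_0={p,q,r,s}: !((s U r) U F(q))=False ((s U r) U F(q))=True (s U r)=True s=True r=True F(q)=True q=True
s_1={s}: !((s U r) U F(q))=False ((s U r) U F(q))=True (s U r)=True s=True r=False F(q)=True q=False
s_2={p,r}: !((s U r) U F(q))=False ((s U r) U F(q))=True (s U r)=True s=False r=True F(q)=True q=False
s_3={p,q,s}: !((s U r) U F(q))=False ((s U r) U F(q))=True (s U r)=False s=True r=False F(q)=True q=True
s_4={s}: !((s U r) U F(q))=True ((s U r) U F(q))=False (s U r)=False s=True r=False F(q)=False q=False

Answer: false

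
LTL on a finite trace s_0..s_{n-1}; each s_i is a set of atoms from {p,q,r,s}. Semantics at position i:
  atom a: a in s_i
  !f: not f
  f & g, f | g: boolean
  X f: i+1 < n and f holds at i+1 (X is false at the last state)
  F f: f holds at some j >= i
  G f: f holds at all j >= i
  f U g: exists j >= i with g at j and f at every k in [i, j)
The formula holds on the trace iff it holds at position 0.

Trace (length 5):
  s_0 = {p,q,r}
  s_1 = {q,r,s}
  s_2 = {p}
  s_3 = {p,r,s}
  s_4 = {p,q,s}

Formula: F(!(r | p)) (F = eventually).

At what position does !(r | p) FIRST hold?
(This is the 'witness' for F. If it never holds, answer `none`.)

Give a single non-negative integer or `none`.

s_0={p,q,r}: !(r | p)=False (r | p)=True r=True p=True
s_1={q,r,s}: !(r | p)=False (r | p)=True r=True p=False
s_2={p}: !(r | p)=False (r | p)=True r=False p=True
s_3={p,r,s}: !(r | p)=False (r | p)=True r=True p=True
s_4={p,q,s}: !(r | p)=False (r | p)=True r=False p=True
F(!(r | p)) does not hold (no witness exists).

Answer: none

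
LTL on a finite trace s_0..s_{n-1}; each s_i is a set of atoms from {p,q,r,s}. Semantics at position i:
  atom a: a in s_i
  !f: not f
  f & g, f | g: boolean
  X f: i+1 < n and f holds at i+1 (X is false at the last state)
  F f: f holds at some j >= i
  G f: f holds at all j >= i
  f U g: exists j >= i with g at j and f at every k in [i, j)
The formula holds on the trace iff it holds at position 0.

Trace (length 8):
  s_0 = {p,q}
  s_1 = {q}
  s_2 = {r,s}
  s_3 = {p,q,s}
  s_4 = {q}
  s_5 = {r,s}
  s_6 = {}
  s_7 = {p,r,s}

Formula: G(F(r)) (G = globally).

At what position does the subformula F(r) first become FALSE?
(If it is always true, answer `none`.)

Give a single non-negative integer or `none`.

s_0={p,q}: F(r)=True r=False
s_1={q}: F(r)=True r=False
s_2={r,s}: F(r)=True r=True
s_3={p,q,s}: F(r)=True r=False
s_4={q}: F(r)=True r=False
s_5={r,s}: F(r)=True r=True
s_6={}: F(r)=True r=False
s_7={p,r,s}: F(r)=True r=True
G(F(r)) holds globally = True
No violation — formula holds at every position.

Answer: none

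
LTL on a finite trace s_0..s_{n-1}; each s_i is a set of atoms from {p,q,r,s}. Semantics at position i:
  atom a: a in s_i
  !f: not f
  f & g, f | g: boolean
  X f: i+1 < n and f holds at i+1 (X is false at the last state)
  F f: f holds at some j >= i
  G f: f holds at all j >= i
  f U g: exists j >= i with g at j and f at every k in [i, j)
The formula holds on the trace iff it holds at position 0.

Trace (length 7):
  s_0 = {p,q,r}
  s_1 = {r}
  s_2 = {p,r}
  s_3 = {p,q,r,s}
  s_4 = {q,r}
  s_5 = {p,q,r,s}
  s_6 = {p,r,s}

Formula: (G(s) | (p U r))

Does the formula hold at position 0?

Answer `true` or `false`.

s_0={p,q,r}: (G(s) | (p U r))=True G(s)=False s=False (p U r)=True p=True r=True
s_1={r}: (G(s) | (p U r))=True G(s)=False s=False (p U r)=True p=False r=True
s_2={p,r}: (G(s) | (p U r))=True G(s)=False s=False (p U r)=True p=True r=True
s_3={p,q,r,s}: (G(s) | (p U r))=True G(s)=False s=True (p U r)=True p=True r=True
s_4={q,r}: (G(s) | (p U r))=True G(s)=False s=False (p U r)=True p=False r=True
s_5={p,q,r,s}: (G(s) | (p U r))=True G(s)=True s=True (p U r)=True p=True r=True
s_6={p,r,s}: (G(s) | (p U r))=True G(s)=True s=True (p U r)=True p=True r=True

Answer: true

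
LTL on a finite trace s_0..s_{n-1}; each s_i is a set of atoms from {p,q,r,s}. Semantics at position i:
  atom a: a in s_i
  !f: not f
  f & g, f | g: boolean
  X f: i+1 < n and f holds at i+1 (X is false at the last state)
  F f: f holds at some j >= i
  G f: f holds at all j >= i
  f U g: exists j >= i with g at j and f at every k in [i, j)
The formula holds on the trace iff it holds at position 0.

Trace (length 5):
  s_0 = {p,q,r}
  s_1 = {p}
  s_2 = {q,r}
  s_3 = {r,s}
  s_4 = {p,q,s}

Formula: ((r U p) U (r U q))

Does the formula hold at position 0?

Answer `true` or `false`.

Answer: true

Derivation:
s_0={p,q,r}: ((r U p) U (r U q))=True (r U p)=True r=True p=True (r U q)=True q=True
s_1={p}: ((r U p) U (r U q))=True (r U p)=True r=False p=True (r U q)=False q=False
s_2={q,r}: ((r U p) U (r U q))=True (r U p)=True r=True p=False (r U q)=True q=True
s_3={r,s}: ((r U p) U (r U q))=True (r U p)=True r=True p=False (r U q)=True q=False
s_4={p,q,s}: ((r U p) U (r U q))=True (r U p)=True r=False p=True (r U q)=True q=True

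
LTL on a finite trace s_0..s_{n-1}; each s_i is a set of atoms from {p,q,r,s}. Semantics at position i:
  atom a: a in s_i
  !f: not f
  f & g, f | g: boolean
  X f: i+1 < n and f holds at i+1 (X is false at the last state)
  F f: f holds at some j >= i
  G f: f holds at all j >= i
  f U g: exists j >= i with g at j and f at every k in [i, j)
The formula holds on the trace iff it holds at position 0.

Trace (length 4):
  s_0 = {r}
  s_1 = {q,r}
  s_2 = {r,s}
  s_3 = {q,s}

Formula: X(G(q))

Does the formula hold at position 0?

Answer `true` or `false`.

s_0={r}: X(G(q))=False G(q)=False q=False
s_1={q,r}: X(G(q))=False G(q)=False q=True
s_2={r,s}: X(G(q))=True G(q)=False q=False
s_3={q,s}: X(G(q))=False G(q)=True q=True

Answer: false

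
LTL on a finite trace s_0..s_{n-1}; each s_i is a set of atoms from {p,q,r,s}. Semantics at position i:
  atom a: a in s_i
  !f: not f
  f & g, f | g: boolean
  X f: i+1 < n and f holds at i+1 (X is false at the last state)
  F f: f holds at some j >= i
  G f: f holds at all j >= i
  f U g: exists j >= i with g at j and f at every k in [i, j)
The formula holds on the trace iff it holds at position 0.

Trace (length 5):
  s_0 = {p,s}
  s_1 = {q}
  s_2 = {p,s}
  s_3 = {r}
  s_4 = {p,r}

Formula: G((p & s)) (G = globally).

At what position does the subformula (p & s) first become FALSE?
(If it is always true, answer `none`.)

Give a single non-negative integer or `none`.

Answer: 1

Derivation:
s_0={p,s}: (p & s)=True p=True s=True
s_1={q}: (p & s)=False p=False s=False
s_2={p,s}: (p & s)=True p=True s=True
s_3={r}: (p & s)=False p=False s=False
s_4={p,r}: (p & s)=False p=True s=False
G((p & s)) holds globally = False
First violation at position 1.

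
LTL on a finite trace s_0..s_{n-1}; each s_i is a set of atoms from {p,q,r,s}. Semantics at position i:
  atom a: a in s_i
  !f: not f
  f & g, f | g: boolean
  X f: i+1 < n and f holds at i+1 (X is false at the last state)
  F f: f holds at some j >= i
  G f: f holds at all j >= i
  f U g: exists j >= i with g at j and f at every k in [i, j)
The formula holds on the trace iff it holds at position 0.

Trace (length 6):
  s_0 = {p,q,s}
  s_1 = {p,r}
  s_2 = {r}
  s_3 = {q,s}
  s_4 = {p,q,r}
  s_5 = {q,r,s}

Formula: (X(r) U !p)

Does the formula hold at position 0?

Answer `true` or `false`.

Answer: true

Derivation:
s_0={p,q,s}: (X(r) U !p)=True X(r)=True r=False !p=False p=True
s_1={p,r}: (X(r) U !p)=True X(r)=True r=True !p=False p=True
s_2={r}: (X(r) U !p)=True X(r)=False r=True !p=True p=False
s_3={q,s}: (X(r) U !p)=True X(r)=True r=False !p=True p=False
s_4={p,q,r}: (X(r) U !p)=True X(r)=True r=True !p=False p=True
s_5={q,r,s}: (X(r) U !p)=True X(r)=False r=True !p=True p=False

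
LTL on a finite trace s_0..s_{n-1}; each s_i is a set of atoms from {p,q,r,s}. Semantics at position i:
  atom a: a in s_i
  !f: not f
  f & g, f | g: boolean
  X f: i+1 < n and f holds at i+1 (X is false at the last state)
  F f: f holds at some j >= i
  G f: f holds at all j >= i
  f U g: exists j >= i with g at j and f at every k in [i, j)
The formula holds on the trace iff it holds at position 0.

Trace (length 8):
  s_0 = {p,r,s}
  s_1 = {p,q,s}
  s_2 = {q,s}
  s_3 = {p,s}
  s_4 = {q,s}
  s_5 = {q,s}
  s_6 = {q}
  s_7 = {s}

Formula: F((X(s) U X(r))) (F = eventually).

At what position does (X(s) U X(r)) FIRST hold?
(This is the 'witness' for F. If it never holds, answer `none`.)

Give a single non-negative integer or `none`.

Answer: none

Derivation:
s_0={p,r,s}: (X(s) U X(r))=False X(s)=True s=True X(r)=False r=True
s_1={p,q,s}: (X(s) U X(r))=False X(s)=True s=True X(r)=False r=False
s_2={q,s}: (X(s) U X(r))=False X(s)=True s=True X(r)=False r=False
s_3={p,s}: (X(s) U X(r))=False X(s)=True s=True X(r)=False r=False
s_4={q,s}: (X(s) U X(r))=False X(s)=True s=True X(r)=False r=False
s_5={q,s}: (X(s) U X(r))=False X(s)=False s=True X(r)=False r=False
s_6={q}: (X(s) U X(r))=False X(s)=True s=False X(r)=False r=False
s_7={s}: (X(s) U X(r))=False X(s)=False s=True X(r)=False r=False
F((X(s) U X(r))) does not hold (no witness exists).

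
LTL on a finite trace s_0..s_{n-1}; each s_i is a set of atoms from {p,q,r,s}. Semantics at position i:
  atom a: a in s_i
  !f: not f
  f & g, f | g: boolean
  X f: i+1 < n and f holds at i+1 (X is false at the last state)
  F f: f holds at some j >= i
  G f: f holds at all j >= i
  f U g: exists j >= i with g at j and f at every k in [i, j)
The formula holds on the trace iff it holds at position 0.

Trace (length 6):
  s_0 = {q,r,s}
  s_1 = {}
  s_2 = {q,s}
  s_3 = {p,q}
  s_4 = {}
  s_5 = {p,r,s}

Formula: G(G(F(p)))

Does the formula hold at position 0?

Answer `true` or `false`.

Answer: true

Derivation:
s_0={q,r,s}: G(G(F(p)))=True G(F(p))=True F(p)=True p=False
s_1={}: G(G(F(p)))=True G(F(p))=True F(p)=True p=False
s_2={q,s}: G(G(F(p)))=True G(F(p))=True F(p)=True p=False
s_3={p,q}: G(G(F(p)))=True G(F(p))=True F(p)=True p=True
s_4={}: G(G(F(p)))=True G(F(p))=True F(p)=True p=False
s_5={p,r,s}: G(G(F(p)))=True G(F(p))=True F(p)=True p=True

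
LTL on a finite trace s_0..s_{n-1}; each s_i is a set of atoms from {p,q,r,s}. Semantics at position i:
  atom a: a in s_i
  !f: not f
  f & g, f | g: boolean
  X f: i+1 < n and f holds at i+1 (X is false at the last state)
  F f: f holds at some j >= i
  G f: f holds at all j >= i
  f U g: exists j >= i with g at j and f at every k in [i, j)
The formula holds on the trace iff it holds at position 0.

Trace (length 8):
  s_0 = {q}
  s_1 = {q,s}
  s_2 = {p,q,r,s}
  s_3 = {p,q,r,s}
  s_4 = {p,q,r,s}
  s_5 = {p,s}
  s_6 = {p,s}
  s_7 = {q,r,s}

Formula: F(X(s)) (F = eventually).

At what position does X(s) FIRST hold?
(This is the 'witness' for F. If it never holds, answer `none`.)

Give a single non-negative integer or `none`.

s_0={q}: X(s)=True s=False
s_1={q,s}: X(s)=True s=True
s_2={p,q,r,s}: X(s)=True s=True
s_3={p,q,r,s}: X(s)=True s=True
s_4={p,q,r,s}: X(s)=True s=True
s_5={p,s}: X(s)=True s=True
s_6={p,s}: X(s)=True s=True
s_7={q,r,s}: X(s)=False s=True
F(X(s)) holds; first witness at position 0.

Answer: 0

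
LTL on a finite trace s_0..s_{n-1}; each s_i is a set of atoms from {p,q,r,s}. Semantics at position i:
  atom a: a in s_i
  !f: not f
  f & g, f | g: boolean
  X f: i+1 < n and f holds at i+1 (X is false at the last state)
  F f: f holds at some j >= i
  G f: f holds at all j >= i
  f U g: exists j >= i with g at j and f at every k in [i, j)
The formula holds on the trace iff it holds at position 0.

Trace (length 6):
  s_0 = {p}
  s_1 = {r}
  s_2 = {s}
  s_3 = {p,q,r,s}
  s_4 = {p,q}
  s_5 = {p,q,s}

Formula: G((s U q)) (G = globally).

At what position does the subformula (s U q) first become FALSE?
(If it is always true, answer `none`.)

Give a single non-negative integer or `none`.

Answer: 0

Derivation:
s_0={p}: (s U q)=False s=False q=False
s_1={r}: (s U q)=False s=False q=False
s_2={s}: (s U q)=True s=True q=False
s_3={p,q,r,s}: (s U q)=True s=True q=True
s_4={p,q}: (s U q)=True s=False q=True
s_5={p,q,s}: (s U q)=True s=True q=True
G((s U q)) holds globally = False
First violation at position 0.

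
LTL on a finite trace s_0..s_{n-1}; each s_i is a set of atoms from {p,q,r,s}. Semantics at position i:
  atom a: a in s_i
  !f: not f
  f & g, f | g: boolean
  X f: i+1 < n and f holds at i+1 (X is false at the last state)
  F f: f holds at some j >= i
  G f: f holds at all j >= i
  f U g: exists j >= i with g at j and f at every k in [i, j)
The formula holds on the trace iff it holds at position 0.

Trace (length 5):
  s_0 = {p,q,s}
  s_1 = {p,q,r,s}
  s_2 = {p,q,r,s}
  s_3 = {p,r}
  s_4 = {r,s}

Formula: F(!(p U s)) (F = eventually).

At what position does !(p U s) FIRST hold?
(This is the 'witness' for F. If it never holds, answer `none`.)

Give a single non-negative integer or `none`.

Answer: none

Derivation:
s_0={p,q,s}: !(p U s)=False (p U s)=True p=True s=True
s_1={p,q,r,s}: !(p U s)=False (p U s)=True p=True s=True
s_2={p,q,r,s}: !(p U s)=False (p U s)=True p=True s=True
s_3={p,r}: !(p U s)=False (p U s)=True p=True s=False
s_4={r,s}: !(p U s)=False (p U s)=True p=False s=True
F(!(p U s)) does not hold (no witness exists).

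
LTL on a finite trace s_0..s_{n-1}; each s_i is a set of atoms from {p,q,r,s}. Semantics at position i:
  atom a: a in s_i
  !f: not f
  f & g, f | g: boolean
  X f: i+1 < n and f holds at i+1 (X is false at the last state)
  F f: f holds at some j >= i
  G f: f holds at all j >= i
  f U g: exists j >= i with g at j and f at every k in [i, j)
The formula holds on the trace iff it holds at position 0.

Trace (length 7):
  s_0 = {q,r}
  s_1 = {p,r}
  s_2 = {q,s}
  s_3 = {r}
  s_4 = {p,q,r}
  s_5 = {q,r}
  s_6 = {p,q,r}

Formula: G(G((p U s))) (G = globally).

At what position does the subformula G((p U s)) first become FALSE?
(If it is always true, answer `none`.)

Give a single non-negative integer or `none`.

s_0={q,r}: G((p U s))=False (p U s)=False p=False s=False
s_1={p,r}: G((p U s))=False (p U s)=True p=True s=False
s_2={q,s}: G((p U s))=False (p U s)=True p=False s=True
s_3={r}: G((p U s))=False (p U s)=False p=False s=False
s_4={p,q,r}: G((p U s))=False (p U s)=False p=True s=False
s_5={q,r}: G((p U s))=False (p U s)=False p=False s=False
s_6={p,q,r}: G((p U s))=False (p U s)=False p=True s=False
G(G((p U s))) holds globally = False
First violation at position 0.

Answer: 0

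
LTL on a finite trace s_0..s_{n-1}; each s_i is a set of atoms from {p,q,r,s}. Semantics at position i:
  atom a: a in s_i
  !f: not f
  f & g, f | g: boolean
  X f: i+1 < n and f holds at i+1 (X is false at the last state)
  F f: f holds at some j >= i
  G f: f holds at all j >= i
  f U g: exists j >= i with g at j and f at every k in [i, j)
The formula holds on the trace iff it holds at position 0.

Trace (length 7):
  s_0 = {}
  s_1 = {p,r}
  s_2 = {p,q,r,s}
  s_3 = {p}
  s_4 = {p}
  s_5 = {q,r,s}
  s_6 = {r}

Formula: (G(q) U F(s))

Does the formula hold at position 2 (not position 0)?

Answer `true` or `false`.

s_0={}: (G(q) U F(s))=True G(q)=False q=False F(s)=True s=False
s_1={p,r}: (G(q) U F(s))=True G(q)=False q=False F(s)=True s=False
s_2={p,q,r,s}: (G(q) U F(s))=True G(q)=False q=True F(s)=True s=True
s_3={p}: (G(q) U F(s))=True G(q)=False q=False F(s)=True s=False
s_4={p}: (G(q) U F(s))=True G(q)=False q=False F(s)=True s=False
s_5={q,r,s}: (G(q) U F(s))=True G(q)=False q=True F(s)=True s=True
s_6={r}: (G(q) U F(s))=False G(q)=False q=False F(s)=False s=False
Evaluating at position 2: result = True

Answer: true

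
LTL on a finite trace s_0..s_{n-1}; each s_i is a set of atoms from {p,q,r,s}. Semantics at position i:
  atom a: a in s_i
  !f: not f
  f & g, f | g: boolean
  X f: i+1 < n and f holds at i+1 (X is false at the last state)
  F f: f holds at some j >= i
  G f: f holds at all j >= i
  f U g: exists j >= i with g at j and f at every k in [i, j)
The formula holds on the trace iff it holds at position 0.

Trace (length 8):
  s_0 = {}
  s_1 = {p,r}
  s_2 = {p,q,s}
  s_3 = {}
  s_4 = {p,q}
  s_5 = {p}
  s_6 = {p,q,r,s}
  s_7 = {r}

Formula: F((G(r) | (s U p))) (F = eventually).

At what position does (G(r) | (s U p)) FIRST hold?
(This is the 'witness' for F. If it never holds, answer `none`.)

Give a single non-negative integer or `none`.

s_0={}: (G(r) | (s U p))=False G(r)=False r=False (s U p)=False s=False p=False
s_1={p,r}: (G(r) | (s U p))=True G(r)=False r=True (s U p)=True s=False p=True
s_2={p,q,s}: (G(r) | (s U p))=True G(r)=False r=False (s U p)=True s=True p=True
s_3={}: (G(r) | (s U p))=False G(r)=False r=False (s U p)=False s=False p=False
s_4={p,q}: (G(r) | (s U p))=True G(r)=False r=False (s U p)=True s=False p=True
s_5={p}: (G(r) | (s U p))=True G(r)=False r=False (s U p)=True s=False p=True
s_6={p,q,r,s}: (G(r) | (s U p))=True G(r)=True r=True (s U p)=True s=True p=True
s_7={r}: (G(r) | (s U p))=True G(r)=True r=True (s U p)=False s=False p=False
F((G(r) | (s U p))) holds; first witness at position 1.

Answer: 1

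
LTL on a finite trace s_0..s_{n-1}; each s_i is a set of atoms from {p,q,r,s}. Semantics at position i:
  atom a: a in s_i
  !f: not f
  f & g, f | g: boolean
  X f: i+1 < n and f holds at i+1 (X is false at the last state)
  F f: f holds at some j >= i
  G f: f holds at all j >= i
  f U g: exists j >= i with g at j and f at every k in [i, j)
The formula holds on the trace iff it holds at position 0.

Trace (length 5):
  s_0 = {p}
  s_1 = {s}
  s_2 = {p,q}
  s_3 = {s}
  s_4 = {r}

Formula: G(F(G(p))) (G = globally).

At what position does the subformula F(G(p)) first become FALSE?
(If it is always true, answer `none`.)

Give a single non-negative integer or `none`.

Answer: 0

Derivation:
s_0={p}: F(G(p))=False G(p)=False p=True
s_1={s}: F(G(p))=False G(p)=False p=False
s_2={p,q}: F(G(p))=False G(p)=False p=True
s_3={s}: F(G(p))=False G(p)=False p=False
s_4={r}: F(G(p))=False G(p)=False p=False
G(F(G(p))) holds globally = False
First violation at position 0.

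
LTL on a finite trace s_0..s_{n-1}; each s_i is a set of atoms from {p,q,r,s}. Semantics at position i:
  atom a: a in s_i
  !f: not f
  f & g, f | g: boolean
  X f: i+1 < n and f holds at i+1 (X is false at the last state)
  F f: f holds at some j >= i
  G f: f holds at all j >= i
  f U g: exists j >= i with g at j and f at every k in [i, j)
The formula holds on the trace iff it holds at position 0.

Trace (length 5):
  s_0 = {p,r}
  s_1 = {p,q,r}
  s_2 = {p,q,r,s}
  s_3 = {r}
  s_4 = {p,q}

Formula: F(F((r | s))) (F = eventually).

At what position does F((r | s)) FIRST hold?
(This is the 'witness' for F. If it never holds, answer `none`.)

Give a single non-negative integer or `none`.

s_0={p,r}: F((r | s))=True (r | s)=True r=True s=False
s_1={p,q,r}: F((r | s))=True (r | s)=True r=True s=False
s_2={p,q,r,s}: F((r | s))=True (r | s)=True r=True s=True
s_3={r}: F((r | s))=True (r | s)=True r=True s=False
s_4={p,q}: F((r | s))=False (r | s)=False r=False s=False
F(F((r | s))) holds; first witness at position 0.

Answer: 0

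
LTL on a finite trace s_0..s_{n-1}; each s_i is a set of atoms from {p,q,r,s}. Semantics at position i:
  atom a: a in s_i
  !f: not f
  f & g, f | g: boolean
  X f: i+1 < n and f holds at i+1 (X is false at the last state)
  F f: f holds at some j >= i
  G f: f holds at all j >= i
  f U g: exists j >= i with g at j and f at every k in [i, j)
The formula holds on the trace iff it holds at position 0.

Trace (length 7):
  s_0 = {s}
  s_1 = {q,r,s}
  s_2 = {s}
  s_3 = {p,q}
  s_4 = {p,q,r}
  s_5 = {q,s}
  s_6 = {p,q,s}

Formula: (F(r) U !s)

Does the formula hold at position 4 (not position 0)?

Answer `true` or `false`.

Answer: true

Derivation:
s_0={s}: (F(r) U !s)=True F(r)=True r=False !s=False s=True
s_1={q,r,s}: (F(r) U !s)=True F(r)=True r=True !s=False s=True
s_2={s}: (F(r) U !s)=True F(r)=True r=False !s=False s=True
s_3={p,q}: (F(r) U !s)=True F(r)=True r=False !s=True s=False
s_4={p,q,r}: (F(r) U !s)=True F(r)=True r=True !s=True s=False
s_5={q,s}: (F(r) U !s)=False F(r)=False r=False !s=False s=True
s_6={p,q,s}: (F(r) U !s)=False F(r)=False r=False !s=False s=True
Evaluating at position 4: result = True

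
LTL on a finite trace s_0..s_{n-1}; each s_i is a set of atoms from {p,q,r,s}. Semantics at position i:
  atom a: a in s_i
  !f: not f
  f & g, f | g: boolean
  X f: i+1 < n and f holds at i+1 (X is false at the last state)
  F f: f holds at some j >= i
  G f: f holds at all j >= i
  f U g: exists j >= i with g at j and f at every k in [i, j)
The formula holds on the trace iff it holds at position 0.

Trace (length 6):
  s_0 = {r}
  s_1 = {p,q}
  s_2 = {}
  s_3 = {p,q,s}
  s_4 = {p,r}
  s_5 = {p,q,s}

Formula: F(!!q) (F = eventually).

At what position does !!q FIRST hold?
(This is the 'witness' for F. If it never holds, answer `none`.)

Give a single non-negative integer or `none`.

s_0={r}: !!q=False !q=True q=False
s_1={p,q}: !!q=True !q=False q=True
s_2={}: !!q=False !q=True q=False
s_3={p,q,s}: !!q=True !q=False q=True
s_4={p,r}: !!q=False !q=True q=False
s_5={p,q,s}: !!q=True !q=False q=True
F(!!q) holds; first witness at position 1.

Answer: 1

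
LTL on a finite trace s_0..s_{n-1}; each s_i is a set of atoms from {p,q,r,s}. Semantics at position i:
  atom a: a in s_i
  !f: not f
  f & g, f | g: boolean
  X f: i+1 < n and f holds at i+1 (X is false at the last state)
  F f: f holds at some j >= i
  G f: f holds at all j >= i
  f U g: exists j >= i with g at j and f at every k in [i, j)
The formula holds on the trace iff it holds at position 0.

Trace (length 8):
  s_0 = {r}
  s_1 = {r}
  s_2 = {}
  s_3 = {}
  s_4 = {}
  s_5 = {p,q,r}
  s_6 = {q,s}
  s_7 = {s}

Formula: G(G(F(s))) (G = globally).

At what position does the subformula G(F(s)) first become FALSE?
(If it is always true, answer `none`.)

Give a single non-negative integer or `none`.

Answer: none

Derivation:
s_0={r}: G(F(s))=True F(s)=True s=False
s_1={r}: G(F(s))=True F(s)=True s=False
s_2={}: G(F(s))=True F(s)=True s=False
s_3={}: G(F(s))=True F(s)=True s=False
s_4={}: G(F(s))=True F(s)=True s=False
s_5={p,q,r}: G(F(s))=True F(s)=True s=False
s_6={q,s}: G(F(s))=True F(s)=True s=True
s_7={s}: G(F(s))=True F(s)=True s=True
G(G(F(s))) holds globally = True
No violation — formula holds at every position.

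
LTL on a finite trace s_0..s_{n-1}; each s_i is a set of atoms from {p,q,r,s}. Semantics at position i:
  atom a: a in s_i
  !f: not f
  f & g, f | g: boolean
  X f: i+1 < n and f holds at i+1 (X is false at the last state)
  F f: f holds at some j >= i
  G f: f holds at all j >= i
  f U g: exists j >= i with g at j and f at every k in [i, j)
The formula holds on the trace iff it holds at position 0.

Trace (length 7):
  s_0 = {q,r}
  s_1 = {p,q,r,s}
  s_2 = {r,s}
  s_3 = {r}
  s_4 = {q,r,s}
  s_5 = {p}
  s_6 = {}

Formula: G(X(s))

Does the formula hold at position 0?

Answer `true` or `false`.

s_0={q,r}: G(X(s))=False X(s)=True s=False
s_1={p,q,r,s}: G(X(s))=False X(s)=True s=True
s_2={r,s}: G(X(s))=False X(s)=False s=True
s_3={r}: G(X(s))=False X(s)=True s=False
s_4={q,r,s}: G(X(s))=False X(s)=False s=True
s_5={p}: G(X(s))=False X(s)=False s=False
s_6={}: G(X(s))=False X(s)=False s=False

Answer: false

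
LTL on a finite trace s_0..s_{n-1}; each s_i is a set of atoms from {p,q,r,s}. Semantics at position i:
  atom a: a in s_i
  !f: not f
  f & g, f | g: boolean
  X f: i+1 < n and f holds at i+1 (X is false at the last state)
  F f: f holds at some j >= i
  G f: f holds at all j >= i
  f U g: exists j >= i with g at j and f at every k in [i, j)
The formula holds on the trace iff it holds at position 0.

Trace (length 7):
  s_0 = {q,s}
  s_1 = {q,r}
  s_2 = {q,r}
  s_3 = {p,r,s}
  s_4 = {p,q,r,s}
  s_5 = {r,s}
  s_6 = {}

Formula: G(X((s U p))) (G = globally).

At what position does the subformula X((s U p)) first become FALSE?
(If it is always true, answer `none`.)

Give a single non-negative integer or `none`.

s_0={q,s}: X((s U p))=False (s U p)=False s=True p=False
s_1={q,r}: X((s U p))=False (s U p)=False s=False p=False
s_2={q,r}: X((s U p))=True (s U p)=False s=False p=False
s_3={p,r,s}: X((s U p))=True (s U p)=True s=True p=True
s_4={p,q,r,s}: X((s U p))=False (s U p)=True s=True p=True
s_5={r,s}: X((s U p))=False (s U p)=False s=True p=False
s_6={}: X((s U p))=False (s U p)=False s=False p=False
G(X((s U p))) holds globally = False
First violation at position 0.

Answer: 0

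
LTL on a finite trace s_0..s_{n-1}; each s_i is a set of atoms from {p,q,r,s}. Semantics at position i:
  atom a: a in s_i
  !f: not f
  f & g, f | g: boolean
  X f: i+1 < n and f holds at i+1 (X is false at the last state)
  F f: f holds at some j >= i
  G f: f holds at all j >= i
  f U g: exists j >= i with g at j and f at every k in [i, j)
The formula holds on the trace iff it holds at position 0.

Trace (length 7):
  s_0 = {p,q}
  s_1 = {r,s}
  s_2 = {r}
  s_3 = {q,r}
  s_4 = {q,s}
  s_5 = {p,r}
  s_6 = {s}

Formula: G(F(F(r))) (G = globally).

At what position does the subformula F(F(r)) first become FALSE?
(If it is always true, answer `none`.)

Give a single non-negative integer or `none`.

s_0={p,q}: F(F(r))=True F(r)=True r=False
s_1={r,s}: F(F(r))=True F(r)=True r=True
s_2={r}: F(F(r))=True F(r)=True r=True
s_3={q,r}: F(F(r))=True F(r)=True r=True
s_4={q,s}: F(F(r))=True F(r)=True r=False
s_5={p,r}: F(F(r))=True F(r)=True r=True
s_6={s}: F(F(r))=False F(r)=False r=False
G(F(F(r))) holds globally = False
First violation at position 6.

Answer: 6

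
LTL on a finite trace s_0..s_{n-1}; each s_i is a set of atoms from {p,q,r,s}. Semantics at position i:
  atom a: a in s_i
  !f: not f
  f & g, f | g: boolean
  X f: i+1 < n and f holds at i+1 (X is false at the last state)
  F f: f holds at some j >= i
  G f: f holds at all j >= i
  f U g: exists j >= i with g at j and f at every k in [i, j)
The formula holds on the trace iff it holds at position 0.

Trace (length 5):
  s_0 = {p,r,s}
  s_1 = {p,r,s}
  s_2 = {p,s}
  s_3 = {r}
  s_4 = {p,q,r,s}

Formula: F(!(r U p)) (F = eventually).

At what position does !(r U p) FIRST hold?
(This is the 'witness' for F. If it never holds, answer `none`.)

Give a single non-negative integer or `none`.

Answer: none

Derivation:
s_0={p,r,s}: !(r U p)=False (r U p)=True r=True p=True
s_1={p,r,s}: !(r U p)=False (r U p)=True r=True p=True
s_2={p,s}: !(r U p)=False (r U p)=True r=False p=True
s_3={r}: !(r U p)=False (r U p)=True r=True p=False
s_4={p,q,r,s}: !(r U p)=False (r U p)=True r=True p=True
F(!(r U p)) does not hold (no witness exists).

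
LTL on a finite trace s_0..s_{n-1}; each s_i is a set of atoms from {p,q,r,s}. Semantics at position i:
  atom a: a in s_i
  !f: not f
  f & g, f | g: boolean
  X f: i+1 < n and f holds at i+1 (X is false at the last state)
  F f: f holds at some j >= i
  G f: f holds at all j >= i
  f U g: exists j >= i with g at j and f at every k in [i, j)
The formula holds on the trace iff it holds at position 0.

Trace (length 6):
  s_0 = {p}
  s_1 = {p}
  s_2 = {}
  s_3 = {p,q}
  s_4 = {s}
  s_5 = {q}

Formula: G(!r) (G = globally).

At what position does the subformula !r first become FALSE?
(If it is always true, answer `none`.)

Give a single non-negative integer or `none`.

s_0={p}: !r=True r=False
s_1={p}: !r=True r=False
s_2={}: !r=True r=False
s_3={p,q}: !r=True r=False
s_4={s}: !r=True r=False
s_5={q}: !r=True r=False
G(!r) holds globally = True
No violation — formula holds at every position.

Answer: none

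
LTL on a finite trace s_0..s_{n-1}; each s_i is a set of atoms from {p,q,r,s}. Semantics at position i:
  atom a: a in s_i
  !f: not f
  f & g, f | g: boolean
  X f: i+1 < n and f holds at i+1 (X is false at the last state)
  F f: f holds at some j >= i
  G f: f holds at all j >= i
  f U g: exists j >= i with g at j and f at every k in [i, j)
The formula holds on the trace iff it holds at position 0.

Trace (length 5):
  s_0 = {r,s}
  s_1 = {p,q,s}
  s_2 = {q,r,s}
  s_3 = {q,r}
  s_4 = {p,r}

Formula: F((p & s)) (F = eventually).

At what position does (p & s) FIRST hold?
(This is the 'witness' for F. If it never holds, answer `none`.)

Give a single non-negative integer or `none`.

s_0={r,s}: (p & s)=False p=False s=True
s_1={p,q,s}: (p & s)=True p=True s=True
s_2={q,r,s}: (p & s)=False p=False s=True
s_3={q,r}: (p & s)=False p=False s=False
s_4={p,r}: (p & s)=False p=True s=False
F((p & s)) holds; first witness at position 1.

Answer: 1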